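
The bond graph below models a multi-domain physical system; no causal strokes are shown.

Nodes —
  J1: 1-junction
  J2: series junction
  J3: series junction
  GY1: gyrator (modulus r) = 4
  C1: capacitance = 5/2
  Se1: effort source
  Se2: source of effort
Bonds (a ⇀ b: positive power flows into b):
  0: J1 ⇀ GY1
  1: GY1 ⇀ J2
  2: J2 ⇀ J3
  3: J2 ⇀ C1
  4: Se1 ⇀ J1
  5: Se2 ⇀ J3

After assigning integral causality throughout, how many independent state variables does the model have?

#4 →J1  (Se1: effort source, stroke at far end)
#5 →J3  (Se2 fixes effort; stroke away)
#0 →GY1  (only one flow-in slot at J1)
#2 →J2  (J3 needs exactly one f-in)
#1 →GY1  (GY1: gyrator matches bond 0)
#3 →J2  (J2: bond 1 brought flow, rest push out)

1  (C1 all integral)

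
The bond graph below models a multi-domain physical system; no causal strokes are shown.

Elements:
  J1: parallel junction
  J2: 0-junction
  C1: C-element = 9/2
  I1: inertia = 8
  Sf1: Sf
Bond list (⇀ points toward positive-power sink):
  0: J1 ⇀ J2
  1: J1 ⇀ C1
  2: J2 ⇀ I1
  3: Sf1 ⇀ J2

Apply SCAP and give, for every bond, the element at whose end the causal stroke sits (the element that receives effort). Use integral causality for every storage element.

β0 stroke→J2
β1 stroke→J1
β2 stroke→I1
β3 stroke→Sf1

β3 stroke→Sf1  (Sf1 (Sf) sets flow on bond)
β1 stroke→J1  (prefer integral on C1)
β0 stroke→J2  (J1 effort already set via bond 1)
β2 stroke→I1  (0-jn J2 has e-setter on 0)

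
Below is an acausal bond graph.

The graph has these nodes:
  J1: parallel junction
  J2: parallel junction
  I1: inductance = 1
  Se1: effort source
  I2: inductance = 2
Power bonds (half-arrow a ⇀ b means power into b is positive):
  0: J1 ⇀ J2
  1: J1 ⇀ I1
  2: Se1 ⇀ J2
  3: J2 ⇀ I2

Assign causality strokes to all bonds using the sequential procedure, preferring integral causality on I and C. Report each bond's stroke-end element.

bond 2 stroke→J2  (Se1 fixes effort; stroke away)
bond 0 stroke→J1  (0-jn J2 has e-setter on 2)
bond 3 stroke→I2  (J2: bond 2 brought effort, rest push out)
bond 1 stroke→I1  (J1: bond 0 brought effort, rest push out)

β0 stroke→J1
β1 stroke→I1
β2 stroke→J2
β3 stroke→I2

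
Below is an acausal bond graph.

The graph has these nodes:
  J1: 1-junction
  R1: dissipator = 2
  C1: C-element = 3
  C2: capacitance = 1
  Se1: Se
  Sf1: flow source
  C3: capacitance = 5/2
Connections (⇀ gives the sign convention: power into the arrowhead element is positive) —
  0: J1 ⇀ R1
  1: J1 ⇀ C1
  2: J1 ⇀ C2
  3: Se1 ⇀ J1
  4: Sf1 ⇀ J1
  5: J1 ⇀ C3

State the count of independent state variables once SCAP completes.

bond 3 stroke→J1  (Se1 fixes effort; stroke away)
bond 4 stroke→Sf1  (Sf1 (Sf) sets flow on bond)
bond 0 stroke→J1  (J1: bond 4 brought flow, rest push out)
bond 1 stroke→J1  (J1 flow already set via bond 4)
bond 2 stroke→J1  (1-jn J1 has f-setter on 4)
bond 5 stroke→J1  (1-jn J1 has f-setter on 4)

3  (C1, C2, C3 all integral)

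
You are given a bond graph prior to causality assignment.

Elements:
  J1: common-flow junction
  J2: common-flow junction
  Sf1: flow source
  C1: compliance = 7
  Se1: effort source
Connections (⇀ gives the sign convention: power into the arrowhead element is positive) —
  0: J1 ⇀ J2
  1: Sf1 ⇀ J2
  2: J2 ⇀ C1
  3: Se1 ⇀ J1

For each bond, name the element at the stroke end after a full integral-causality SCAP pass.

bond 0 stroke→J2
bond 1 stroke→Sf1
bond 2 stroke→J2
bond 3 stroke→J1

b1 stroke→Sf1  (Sf1 (Sf) sets flow on bond)
b3 stroke→J1  (Se1 fixes effort; stroke away)
b0 stroke→J2  (closing 1-jn rule on J1)
b2 stroke→J2  (1-jn J2 has f-setter on 1)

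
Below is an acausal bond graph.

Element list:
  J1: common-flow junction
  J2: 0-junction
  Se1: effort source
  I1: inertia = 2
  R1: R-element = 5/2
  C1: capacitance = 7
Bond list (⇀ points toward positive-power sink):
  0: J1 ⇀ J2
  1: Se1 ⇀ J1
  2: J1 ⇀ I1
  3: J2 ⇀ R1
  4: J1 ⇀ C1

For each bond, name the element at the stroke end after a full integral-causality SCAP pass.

bond 0 stroke→J1
bond 1 stroke→J1
bond 2 stroke→I1
bond 3 stroke→J2
bond 4 stroke→J1

b1 stroke at J1  (Se1: effort source, stroke at far end)
b2 stroke at I1  (prefer integral on I1)
b0 stroke at J1  (common-f at J1 fixed by 2)
b4 stroke at J1  (J1 flow already set via bond 2)
b3 stroke at J2  (J2: last free bond brings effort in)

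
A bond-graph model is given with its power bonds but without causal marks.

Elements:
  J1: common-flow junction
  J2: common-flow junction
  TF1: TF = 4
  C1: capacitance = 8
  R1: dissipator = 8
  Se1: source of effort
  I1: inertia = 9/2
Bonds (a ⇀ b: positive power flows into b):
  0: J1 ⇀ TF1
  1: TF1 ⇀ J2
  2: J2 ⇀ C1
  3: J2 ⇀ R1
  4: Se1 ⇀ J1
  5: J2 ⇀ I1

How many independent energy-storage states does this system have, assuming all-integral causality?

2  (C1, I1 all integral)

bond 4 |J1  (Se1 (Se) sets effort on bond)
bond 0 |TF1  (only one flow-in slot at J1)
bond 1 |J2  (TF1: transformer flips bond 0)
bond 2 |J2  (C1 integral (e out))
bond 5 |I1  (I1: I, integral causality)
bond 3 |J2  (1-jn J2 has f-setter on 5)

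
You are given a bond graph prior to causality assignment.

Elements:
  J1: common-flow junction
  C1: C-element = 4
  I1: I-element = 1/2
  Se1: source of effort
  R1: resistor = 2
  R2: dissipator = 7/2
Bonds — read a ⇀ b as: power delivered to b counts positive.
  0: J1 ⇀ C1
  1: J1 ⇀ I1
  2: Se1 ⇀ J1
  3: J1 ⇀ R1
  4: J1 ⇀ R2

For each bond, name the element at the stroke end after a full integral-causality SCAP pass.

b0 →J1
b1 →I1
b2 →J1
b3 →J1
b4 →J1

b2 stroke→J1  (Se1 (Se) sets effort on bond)
b0 stroke→J1  (prefer integral on C1)
b1 stroke→I1  (I1 integral (f out))
b3 stroke→J1  (J1: bond 1 brought flow, rest push out)
b4 stroke→J1  (1-jn J1 has f-setter on 1)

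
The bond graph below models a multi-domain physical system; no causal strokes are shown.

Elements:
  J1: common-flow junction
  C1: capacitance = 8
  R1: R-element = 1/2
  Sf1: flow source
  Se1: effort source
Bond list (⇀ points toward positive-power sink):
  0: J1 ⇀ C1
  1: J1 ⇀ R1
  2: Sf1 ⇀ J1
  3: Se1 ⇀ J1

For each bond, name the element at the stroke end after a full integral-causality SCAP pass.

b0 stroke→J1
b1 stroke→J1
b2 stroke→Sf1
b3 stroke→J1

#2 stroke at Sf1  (Sf1 (Sf) sets flow on bond)
#3 stroke at J1  (Se1 (Se) sets effort on bond)
#0 stroke at J1  (common-f at J1 fixed by 2)
#1 stroke at J1  (common-f at J1 fixed by 2)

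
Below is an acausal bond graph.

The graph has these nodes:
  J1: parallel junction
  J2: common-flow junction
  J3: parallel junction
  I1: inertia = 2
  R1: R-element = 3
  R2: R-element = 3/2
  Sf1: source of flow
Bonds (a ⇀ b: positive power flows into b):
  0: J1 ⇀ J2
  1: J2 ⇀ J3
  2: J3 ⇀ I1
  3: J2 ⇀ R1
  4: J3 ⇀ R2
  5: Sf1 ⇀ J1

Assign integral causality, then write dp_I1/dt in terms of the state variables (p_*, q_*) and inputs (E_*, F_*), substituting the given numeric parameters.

dp_I1/dt = 3*F_Sf1/2 - 3*p_I1/4

bond 5 |Sf1  (source Sf1 imposes f)
bond 0 |J1  (J1: last free bond brings effort in)
bond 1 |J2  (1-jn J2 has f-setter on 0)
bond 3 |J2  (common-f at J2 fixed by 0)
bond 2 |I1  (I1 integral (f out))
bond 4 |J3  (closing 0-jn rule on J3)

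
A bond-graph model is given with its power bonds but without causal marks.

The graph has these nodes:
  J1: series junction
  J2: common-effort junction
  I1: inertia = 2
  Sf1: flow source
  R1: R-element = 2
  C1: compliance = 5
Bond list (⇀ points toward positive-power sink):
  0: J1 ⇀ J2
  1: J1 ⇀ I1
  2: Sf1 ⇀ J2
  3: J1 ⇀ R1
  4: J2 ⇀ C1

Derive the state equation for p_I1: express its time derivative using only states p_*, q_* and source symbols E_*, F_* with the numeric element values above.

#2 |Sf1  (Sf1 (Sf) sets flow on bond)
#1 |I1  (I1 integral (f out))
#0 |J1  (J1 flow already set via bond 1)
#3 |J1  (J1: bond 1 brought flow, rest push out)
#4 |J2  (J2: last free bond brings effort in)

dp_I1/dt = -p_I1 - q_C1/5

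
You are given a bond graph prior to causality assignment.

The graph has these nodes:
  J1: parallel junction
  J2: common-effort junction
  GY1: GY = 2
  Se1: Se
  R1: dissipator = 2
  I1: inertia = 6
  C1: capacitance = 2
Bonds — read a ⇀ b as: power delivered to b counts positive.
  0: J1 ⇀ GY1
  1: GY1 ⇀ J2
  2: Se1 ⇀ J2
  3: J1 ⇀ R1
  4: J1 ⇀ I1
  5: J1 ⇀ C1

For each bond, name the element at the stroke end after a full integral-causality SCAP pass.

β2 stroke at J2  (Se1 (Se) sets effort on bond)
β1 stroke at GY1  (J2 effort already set via bond 2)
β0 stroke at GY1  (through GY1, causality inverts; strokes same side of GY1)
β4 stroke at I1  (I1 outputs flow p/I1)
β5 stroke at J1  (C1 outputs effort q/C1)
β3 stroke at R1  (J1 effort already set via bond 5)

#0 stroke at GY1
#1 stroke at GY1
#2 stroke at J2
#3 stroke at R1
#4 stroke at I1
#5 stroke at J1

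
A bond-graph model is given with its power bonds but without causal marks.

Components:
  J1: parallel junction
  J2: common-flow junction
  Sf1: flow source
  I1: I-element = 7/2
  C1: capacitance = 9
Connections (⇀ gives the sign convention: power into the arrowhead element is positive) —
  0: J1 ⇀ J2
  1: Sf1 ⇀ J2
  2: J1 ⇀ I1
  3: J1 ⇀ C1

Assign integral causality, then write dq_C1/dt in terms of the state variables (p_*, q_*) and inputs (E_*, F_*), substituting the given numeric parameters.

b1 →Sf1  (source Sf1 imposes f)
b0 →J2  (1-jn J2 has f-setter on 1)
b2 →I1  (I1 outputs flow p/I1)
b3 →J1  (only one effort-in slot at J1)

dq_C1/dt = -F_Sf1 - 2*p_I1/7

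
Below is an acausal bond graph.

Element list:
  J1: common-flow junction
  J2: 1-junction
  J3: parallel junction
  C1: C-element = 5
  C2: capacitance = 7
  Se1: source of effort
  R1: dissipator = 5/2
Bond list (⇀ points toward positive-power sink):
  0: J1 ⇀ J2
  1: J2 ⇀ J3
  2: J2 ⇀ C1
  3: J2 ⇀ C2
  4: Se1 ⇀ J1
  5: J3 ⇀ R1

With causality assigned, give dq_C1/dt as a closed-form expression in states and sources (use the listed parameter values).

dq_C1/dt = 2*E_Se1/5 - 2*q_C1/25 - 2*q_C2/35

bond 4 |J1  (Se1 (Se) sets effort on bond)
bond 0 |J2  (closing 1-jn rule on J1)
bond 2 |J2  (C1 integral (e out))
bond 3 |J2  (C2: C, integral causality)
bond 1 |J3  (J2 needs exactly one f-in)
bond 5 |R1  (common-e at J3 fixed by 1)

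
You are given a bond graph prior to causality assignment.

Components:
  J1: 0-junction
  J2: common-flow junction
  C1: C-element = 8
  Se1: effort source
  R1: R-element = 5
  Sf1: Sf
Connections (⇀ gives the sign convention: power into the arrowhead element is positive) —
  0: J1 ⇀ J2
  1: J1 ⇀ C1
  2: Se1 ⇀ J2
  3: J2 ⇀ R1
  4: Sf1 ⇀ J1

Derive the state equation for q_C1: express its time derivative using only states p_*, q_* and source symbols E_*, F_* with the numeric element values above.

dq_C1/dt = -E_Se1/5 + F_Sf1 - q_C1/40

b2 stroke→J2  (source Se1 imposes e)
b4 stroke→Sf1  (Sf1 fixes flow; stroke at Sf1)
b1 stroke→J1  (C1: C, integral causality)
b0 stroke→J2  (J1: bond 1 brought effort, rest push out)
b3 stroke→R1  (closing 1-jn rule on J2)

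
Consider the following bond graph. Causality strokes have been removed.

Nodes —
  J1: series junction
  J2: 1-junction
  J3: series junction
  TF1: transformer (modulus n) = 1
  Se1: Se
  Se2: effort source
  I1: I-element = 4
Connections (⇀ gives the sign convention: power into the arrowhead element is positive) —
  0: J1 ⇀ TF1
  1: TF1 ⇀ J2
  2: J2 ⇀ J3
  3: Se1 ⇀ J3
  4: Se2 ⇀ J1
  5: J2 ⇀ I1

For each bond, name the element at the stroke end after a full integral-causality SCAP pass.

bond 3 →J3  (Se1 fixes effort; stroke away)
bond 4 →J1  (Se2 fixes effort; stroke away)
bond 0 →TF1  (closing 1-jn rule on J1)
bond 2 →J2  (closing 1-jn rule on J3)
bond 1 →J2  (through TF1, causality passes straight; one stroke at TF1)
bond 5 →I1  (J2 needs exactly one f-in)

#0 →TF1
#1 →J2
#2 →J2
#3 →J3
#4 →J1
#5 →I1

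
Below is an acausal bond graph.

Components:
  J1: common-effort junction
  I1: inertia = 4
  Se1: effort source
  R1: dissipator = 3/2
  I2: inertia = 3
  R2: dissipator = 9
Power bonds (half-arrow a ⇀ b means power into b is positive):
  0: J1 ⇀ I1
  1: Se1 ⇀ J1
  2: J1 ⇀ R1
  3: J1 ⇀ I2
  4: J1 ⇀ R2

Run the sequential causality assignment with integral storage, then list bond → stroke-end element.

#1 stroke→J1  (Se1 fixes effort; stroke away)
#0 stroke→I1  (common-e at J1 fixed by 1)
#2 stroke→R1  (J1 effort already set via bond 1)
#3 stroke→I2  (0-jn J1 has e-setter on 1)
#4 stroke→R2  (0-jn J1 has e-setter on 1)

β0 stroke→I1
β1 stroke→J1
β2 stroke→R1
β3 stroke→I2
β4 stroke→R2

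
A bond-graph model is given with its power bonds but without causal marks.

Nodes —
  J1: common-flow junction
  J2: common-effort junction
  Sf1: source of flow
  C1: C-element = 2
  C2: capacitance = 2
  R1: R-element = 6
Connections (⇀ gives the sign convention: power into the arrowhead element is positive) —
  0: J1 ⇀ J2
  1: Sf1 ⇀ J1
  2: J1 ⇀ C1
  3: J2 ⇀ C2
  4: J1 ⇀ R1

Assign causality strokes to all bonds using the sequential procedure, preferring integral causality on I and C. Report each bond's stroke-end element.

#1 stroke→Sf1  (Sf1 (Sf) sets flow on bond)
#0 stroke→J1  (J1: bond 1 brought flow, rest push out)
#2 stroke→J1  (1-jn J1 has f-setter on 1)
#4 stroke→J1  (J1: bond 1 brought flow, rest push out)
#3 stroke→J2  (closing 0-jn rule on J2)

bond 0 |J1
bond 1 |Sf1
bond 2 |J1
bond 3 |J2
bond 4 |J1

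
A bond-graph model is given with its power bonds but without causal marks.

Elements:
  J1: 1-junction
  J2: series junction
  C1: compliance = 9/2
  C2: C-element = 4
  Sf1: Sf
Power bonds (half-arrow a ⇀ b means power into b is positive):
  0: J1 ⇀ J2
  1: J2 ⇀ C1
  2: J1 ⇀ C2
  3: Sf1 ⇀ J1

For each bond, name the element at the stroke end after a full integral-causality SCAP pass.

#3 →Sf1  (Sf1: flow source, stroke at near end)
#0 →J1  (J1: bond 3 brought flow, rest push out)
#2 →J1  (1-jn J1 has f-setter on 3)
#1 →J2  (J2 flow already set via bond 0)

β0 stroke at J1
β1 stroke at J2
β2 stroke at J1
β3 stroke at Sf1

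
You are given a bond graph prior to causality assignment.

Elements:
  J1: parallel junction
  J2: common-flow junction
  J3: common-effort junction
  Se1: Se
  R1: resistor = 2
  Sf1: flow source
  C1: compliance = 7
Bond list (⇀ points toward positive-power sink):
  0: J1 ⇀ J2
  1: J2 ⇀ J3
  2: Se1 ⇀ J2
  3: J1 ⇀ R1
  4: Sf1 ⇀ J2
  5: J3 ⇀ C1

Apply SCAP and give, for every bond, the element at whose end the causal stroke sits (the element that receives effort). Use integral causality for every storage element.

#0 stroke at J2
#1 stroke at J2
#2 stroke at J2
#3 stroke at J1
#4 stroke at Sf1
#5 stroke at J3

b2 →J2  (Se1 (Se) sets effort on bond)
b4 →Sf1  (Sf1 fixes flow; stroke at Sf1)
b0 →J2  (common-f at J2 fixed by 4)
b1 →J2  (common-f at J2 fixed by 4)
b5 →J3  (closing 0-jn rule on J3)
b3 →J1  (J1 needs exactly one e-in)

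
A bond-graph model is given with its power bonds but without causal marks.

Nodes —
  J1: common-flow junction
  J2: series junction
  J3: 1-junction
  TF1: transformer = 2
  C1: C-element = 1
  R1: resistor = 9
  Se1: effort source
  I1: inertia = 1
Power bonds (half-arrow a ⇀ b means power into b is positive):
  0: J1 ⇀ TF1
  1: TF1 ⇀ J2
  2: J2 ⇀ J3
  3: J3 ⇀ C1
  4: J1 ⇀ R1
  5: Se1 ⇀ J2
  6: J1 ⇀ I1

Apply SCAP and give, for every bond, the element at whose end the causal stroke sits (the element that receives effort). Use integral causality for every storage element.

b0 →J1
b1 →TF1
b2 →J2
b3 →J3
b4 →J1
b5 →J2
b6 →I1

bond 5 →J2  (source Se1 imposes e)
bond 3 →J3  (C1: C, integral causality)
bond 2 →J2  (closing 1-jn rule on J3)
bond 1 →TF1  (only one flow-in slot at J2)
bond 0 →J1  (TF TF1: opposite of bond 1)
bond 6 →I1  (I1 outputs flow p/I1)
bond 4 →J1  (common-f at J1 fixed by 6)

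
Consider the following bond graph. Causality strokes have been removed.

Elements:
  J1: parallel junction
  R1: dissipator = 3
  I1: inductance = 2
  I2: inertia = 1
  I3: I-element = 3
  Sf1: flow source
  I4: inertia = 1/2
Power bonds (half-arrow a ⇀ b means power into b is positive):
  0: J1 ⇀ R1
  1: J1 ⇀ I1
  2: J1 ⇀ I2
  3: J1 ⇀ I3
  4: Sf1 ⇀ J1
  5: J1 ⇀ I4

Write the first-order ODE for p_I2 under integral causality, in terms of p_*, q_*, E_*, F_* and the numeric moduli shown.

#4 →Sf1  (Sf1 (Sf) sets flow on bond)
#1 →I1  (I1: I, integral causality)
#2 →I2  (I2: I, integral causality)
#3 →I3  (I3: I, integral causality)
#5 →I4  (I4 integral (f out))
#0 →J1  (J1 needs exactly one e-in)

dp_I2/dt = 3*F_Sf1 - 3*p_I1/2 - 3*p_I2 - p_I3 - 6*p_I4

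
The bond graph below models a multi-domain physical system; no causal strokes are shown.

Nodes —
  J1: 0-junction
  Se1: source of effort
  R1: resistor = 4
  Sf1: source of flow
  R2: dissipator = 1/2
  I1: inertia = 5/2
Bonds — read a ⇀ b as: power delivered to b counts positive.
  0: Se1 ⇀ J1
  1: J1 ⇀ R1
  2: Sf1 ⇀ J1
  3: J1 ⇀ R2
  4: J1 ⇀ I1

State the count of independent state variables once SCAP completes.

b0 |J1  (Se1: effort source, stroke at far end)
b2 |Sf1  (Sf1 (Sf) sets flow on bond)
b1 |R1  (0-jn J1 has e-setter on 0)
b3 |R2  (J1 effort already set via bond 0)
b4 |I1  (J1 effort already set via bond 0)

1  (I1 all integral)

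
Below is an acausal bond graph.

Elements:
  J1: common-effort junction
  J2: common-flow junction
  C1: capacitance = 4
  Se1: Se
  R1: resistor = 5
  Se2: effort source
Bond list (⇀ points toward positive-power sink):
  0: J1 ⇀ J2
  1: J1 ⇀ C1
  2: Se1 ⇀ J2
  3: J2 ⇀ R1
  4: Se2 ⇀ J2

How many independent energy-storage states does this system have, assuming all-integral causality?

β2 →J2  (source Se1 imposes e)
β4 →J2  (Se2 (Se) sets effort on bond)
β1 →J1  (C1: C, integral causality)
β0 →J2  (0-jn J1 has e-setter on 1)
β3 →R1  (only one flow-in slot at J2)

1  (C1 all integral)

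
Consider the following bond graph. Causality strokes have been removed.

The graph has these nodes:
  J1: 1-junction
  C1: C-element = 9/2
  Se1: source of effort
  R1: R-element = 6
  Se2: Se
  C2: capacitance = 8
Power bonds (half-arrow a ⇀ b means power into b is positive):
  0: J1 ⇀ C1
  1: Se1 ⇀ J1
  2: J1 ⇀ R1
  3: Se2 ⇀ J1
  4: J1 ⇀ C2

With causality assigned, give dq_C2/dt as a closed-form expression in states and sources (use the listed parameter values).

#1 |J1  (Se1 fixes effort; stroke away)
#3 |J1  (Se2: effort source, stroke at far end)
#0 |J1  (C1: C, integral causality)
#4 |J1  (C2 integral (e out))
#2 |R1  (only one flow-in slot at J1)

dq_C2/dt = E_Se1/6 + E_Se2/6 - q_C1/27 - q_C2/48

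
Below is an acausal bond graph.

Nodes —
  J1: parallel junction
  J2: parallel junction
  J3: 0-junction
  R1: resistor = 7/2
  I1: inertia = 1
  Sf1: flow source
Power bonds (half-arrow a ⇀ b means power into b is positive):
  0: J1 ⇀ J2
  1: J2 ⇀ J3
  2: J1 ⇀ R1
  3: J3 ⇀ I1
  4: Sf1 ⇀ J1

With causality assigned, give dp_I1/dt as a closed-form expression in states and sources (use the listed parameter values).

dp_I1/dt = 7*F_Sf1/2 - 7*p_I1/2

β4 stroke→Sf1  (Sf1 fixes flow; stroke at Sf1)
β3 stroke→I1  (I1 integral (f out))
β1 stroke→J3  (closing 0-jn rule on J3)
β0 stroke→J2  (J2: last free bond brings effort in)
β2 stroke→J1  (J1 needs exactly one e-in)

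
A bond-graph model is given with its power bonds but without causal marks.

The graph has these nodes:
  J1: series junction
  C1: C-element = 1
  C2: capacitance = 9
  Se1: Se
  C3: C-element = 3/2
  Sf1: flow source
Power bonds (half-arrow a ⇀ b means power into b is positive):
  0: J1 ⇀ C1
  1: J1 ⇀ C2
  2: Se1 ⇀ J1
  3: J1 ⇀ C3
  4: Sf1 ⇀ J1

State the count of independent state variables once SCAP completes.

b2 stroke at J1  (Se1: effort source, stroke at far end)
b4 stroke at Sf1  (source Sf1 imposes f)
b0 stroke at J1  (1-jn J1 has f-setter on 4)
b1 stroke at J1  (common-f at J1 fixed by 4)
b3 stroke at J1  (common-f at J1 fixed by 4)

3  (C1, C2, C3 all integral)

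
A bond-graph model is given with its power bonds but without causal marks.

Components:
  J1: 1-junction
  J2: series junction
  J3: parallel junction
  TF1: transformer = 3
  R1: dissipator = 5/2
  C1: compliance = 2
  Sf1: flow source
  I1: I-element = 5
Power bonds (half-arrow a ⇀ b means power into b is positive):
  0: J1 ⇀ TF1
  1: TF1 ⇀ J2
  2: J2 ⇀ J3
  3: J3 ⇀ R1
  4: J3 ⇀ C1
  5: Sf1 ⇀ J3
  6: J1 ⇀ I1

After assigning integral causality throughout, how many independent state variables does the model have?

2  (C1, I1 all integral)

#5 stroke at Sf1  (source Sf1 imposes f)
#4 stroke at J3  (C1 outputs effort q/C1)
#2 stroke at J2  (J3: bond 4 brought effort, rest push out)
#3 stroke at R1  (common-e at J3 fixed by 4)
#1 stroke at TF1  (J2: last free bond brings flow in)
#0 stroke at J1  (TF TF1: opposite of bond 1)
#6 stroke at I1  (J1: last free bond brings flow in)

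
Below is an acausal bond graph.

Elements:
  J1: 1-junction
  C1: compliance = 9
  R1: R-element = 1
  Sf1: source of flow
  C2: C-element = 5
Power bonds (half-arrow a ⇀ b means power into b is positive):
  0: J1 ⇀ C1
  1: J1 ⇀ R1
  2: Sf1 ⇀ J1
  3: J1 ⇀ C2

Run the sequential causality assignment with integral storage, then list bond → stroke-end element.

β2 stroke at Sf1  (Sf1: flow source, stroke at near end)
β0 stroke at J1  (common-f at J1 fixed by 2)
β1 stroke at J1  (J1 flow already set via bond 2)
β3 stroke at J1  (1-jn J1 has f-setter on 2)

β0 →J1
β1 →J1
β2 →Sf1
β3 →J1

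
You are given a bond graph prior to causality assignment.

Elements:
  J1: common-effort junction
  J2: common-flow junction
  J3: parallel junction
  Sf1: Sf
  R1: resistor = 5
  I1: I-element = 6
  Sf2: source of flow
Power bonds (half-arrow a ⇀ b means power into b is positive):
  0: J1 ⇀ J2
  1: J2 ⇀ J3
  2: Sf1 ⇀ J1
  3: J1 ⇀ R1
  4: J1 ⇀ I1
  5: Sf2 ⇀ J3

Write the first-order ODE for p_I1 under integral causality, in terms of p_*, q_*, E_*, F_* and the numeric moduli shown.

dp_I1/dt = 5*F_Sf1 + 5*F_Sf2 - 5*p_I1/6

β2 stroke at Sf1  (Sf1: flow source, stroke at near end)
β5 stroke at Sf2  (Sf2 (Sf) sets flow on bond)
β1 stroke at J3  (J3: last free bond brings effort in)
β0 stroke at J2  (common-f at J2 fixed by 1)
β4 stroke at I1  (I1 outputs flow p/I1)
β3 stroke at J1  (J1 needs exactly one e-in)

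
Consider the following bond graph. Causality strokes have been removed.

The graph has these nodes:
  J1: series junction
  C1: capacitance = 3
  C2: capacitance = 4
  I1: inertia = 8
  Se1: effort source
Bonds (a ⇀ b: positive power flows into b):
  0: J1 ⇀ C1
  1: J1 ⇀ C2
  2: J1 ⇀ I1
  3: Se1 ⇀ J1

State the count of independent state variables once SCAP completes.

3  (C1, C2, I1 all integral)

bond 3 stroke→J1  (source Se1 imposes e)
bond 0 stroke→J1  (prefer integral on C1)
bond 1 stroke→J1  (C2 outputs effort q/C2)
bond 2 stroke→I1  (J1 needs exactly one f-in)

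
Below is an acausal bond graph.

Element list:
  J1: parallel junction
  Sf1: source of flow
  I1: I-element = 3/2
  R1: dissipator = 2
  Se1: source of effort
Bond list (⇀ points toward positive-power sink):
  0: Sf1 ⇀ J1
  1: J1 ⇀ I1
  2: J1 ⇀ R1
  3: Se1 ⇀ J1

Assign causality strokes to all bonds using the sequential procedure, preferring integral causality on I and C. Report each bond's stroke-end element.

bond 0 stroke→Sf1
bond 1 stroke→I1
bond 2 stroke→R1
bond 3 stroke→J1

β0 |Sf1  (Sf1 fixes flow; stroke at Sf1)
β3 |J1  (Se1: effort source, stroke at far end)
β1 |I1  (J1 effort already set via bond 3)
β2 |R1  (common-e at J1 fixed by 3)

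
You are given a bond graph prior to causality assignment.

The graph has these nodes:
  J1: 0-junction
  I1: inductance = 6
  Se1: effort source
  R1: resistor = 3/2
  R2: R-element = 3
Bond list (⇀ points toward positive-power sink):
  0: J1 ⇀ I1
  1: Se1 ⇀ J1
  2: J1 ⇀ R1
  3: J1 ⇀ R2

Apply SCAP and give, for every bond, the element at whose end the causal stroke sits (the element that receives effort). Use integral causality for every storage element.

β1 stroke at J1  (Se1 (Se) sets effort on bond)
β0 stroke at I1  (0-jn J1 has e-setter on 1)
β2 stroke at R1  (J1: bond 1 brought effort, rest push out)
β3 stroke at R2  (J1: bond 1 brought effort, rest push out)

#0 →I1
#1 →J1
#2 →R1
#3 →R2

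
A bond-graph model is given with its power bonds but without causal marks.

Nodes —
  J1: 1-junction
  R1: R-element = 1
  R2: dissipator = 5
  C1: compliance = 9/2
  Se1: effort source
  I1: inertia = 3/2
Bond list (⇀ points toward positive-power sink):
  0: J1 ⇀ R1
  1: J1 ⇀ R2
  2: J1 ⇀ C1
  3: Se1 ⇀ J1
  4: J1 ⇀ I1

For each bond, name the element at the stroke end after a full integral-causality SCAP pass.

#0 stroke at J1
#1 stroke at J1
#2 stroke at J1
#3 stroke at J1
#4 stroke at I1

#3 stroke→J1  (Se1 fixes effort; stroke away)
#2 stroke→J1  (C1 integral (e out))
#4 stroke→I1  (I1 outputs flow p/I1)
#0 stroke→J1  (J1: bond 4 brought flow, rest push out)
#1 stroke→J1  (J1 flow already set via bond 4)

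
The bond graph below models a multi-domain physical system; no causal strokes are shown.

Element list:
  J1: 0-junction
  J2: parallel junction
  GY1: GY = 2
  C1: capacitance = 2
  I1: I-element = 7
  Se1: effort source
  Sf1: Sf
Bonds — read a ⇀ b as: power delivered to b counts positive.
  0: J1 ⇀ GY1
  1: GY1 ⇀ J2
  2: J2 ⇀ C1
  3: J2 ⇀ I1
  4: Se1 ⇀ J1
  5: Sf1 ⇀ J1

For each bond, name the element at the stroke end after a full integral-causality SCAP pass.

bond 0 |GY1
bond 1 |GY1
bond 2 |J2
bond 3 |I1
bond 4 |J1
bond 5 |Sf1

bond 4 stroke→J1  (Se1: effort source, stroke at far end)
bond 5 stroke→Sf1  (Sf1 fixes flow; stroke at Sf1)
bond 0 stroke→GY1  (J1: bond 4 brought effort, rest push out)
bond 1 stroke→GY1  (through GY1, causality inverts; strokes same side of GY1)
bond 2 stroke→J2  (C1: C, integral causality)
bond 3 stroke→I1  (0-jn J2 has e-setter on 2)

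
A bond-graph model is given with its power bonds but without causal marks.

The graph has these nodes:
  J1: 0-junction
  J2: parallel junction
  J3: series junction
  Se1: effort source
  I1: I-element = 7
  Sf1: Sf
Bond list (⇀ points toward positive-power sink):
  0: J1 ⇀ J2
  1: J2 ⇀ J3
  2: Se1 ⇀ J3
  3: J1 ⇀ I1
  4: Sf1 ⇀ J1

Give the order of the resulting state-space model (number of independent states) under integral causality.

1  (I1 all integral)

bond 2 stroke at J3  (Se1 (Se) sets effort on bond)
bond 4 stroke at Sf1  (Sf1 fixes flow; stroke at Sf1)
bond 1 stroke at J2  (only one flow-in slot at J3)
bond 0 stroke at J1  (0-jn J2 has e-setter on 1)
bond 3 stroke at I1  (0-jn J1 has e-setter on 0)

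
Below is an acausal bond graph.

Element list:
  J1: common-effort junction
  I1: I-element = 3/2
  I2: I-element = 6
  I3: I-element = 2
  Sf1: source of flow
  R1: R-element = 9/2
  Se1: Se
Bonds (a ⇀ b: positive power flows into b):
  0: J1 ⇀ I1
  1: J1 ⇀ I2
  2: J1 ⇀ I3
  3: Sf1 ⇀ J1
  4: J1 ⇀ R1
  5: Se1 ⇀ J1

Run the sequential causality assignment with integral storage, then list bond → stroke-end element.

bond 3 stroke at Sf1  (Sf1: flow source, stroke at near end)
bond 5 stroke at J1  (source Se1 imposes e)
bond 0 stroke at I1  (0-jn J1 has e-setter on 5)
bond 1 stroke at I2  (J1 effort already set via bond 5)
bond 2 stroke at I3  (0-jn J1 has e-setter on 5)
bond 4 stroke at R1  (common-e at J1 fixed by 5)

b0 →I1
b1 →I2
b2 →I3
b3 →Sf1
b4 →R1
b5 →J1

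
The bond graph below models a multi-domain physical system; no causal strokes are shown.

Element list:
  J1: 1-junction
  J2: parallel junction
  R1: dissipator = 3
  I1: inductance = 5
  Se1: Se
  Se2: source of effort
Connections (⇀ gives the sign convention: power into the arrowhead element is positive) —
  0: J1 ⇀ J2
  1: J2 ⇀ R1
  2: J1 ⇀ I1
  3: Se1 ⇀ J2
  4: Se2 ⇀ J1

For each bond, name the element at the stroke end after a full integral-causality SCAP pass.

#0 |J1
#1 |R1
#2 |I1
#3 |J2
#4 |J1

β3 stroke→J2  (Se1: effort source, stroke at far end)
β4 stroke→J1  (Se2: effort source, stroke at far end)
β0 stroke→J1  (common-e at J2 fixed by 3)
β1 stroke→R1  (0-jn J2 has e-setter on 3)
β2 stroke→I1  (closing 1-jn rule on J1)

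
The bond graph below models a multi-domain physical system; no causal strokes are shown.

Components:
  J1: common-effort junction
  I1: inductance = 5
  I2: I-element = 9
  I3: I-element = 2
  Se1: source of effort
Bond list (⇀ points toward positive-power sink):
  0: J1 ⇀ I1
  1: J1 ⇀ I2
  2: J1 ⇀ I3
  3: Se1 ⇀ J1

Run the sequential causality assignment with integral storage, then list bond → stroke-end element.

#3 stroke→J1  (Se1 fixes effort; stroke away)
#0 stroke→I1  (0-jn J1 has e-setter on 3)
#1 stroke→I2  (0-jn J1 has e-setter on 3)
#2 stroke→I3  (0-jn J1 has e-setter on 3)

β0 |I1
β1 |I2
β2 |I3
β3 |J1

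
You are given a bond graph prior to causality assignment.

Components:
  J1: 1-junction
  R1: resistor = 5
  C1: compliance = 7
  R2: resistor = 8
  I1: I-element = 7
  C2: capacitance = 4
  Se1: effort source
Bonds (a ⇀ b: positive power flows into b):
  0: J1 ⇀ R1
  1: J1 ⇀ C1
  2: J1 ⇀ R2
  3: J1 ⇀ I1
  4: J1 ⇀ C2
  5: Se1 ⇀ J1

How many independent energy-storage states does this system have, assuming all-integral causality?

β5 →J1  (Se1: effort source, stroke at far end)
β1 →J1  (prefer integral on C1)
β3 →I1  (prefer integral on I1)
β0 →J1  (J1 flow already set via bond 3)
β2 →J1  (J1: bond 3 brought flow, rest push out)
β4 →J1  (common-f at J1 fixed by 3)

3  (C1, C2, I1 all integral)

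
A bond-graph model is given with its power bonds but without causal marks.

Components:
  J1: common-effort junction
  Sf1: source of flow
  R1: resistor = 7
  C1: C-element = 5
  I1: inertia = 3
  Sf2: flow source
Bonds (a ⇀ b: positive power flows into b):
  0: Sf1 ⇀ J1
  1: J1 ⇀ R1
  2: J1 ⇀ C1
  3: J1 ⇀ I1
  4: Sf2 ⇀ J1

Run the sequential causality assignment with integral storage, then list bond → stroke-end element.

b0 stroke→Sf1  (source Sf1 imposes f)
b4 stroke→Sf2  (Sf2 (Sf) sets flow on bond)
b2 stroke→J1  (C1 integral (e out))
b1 stroke→R1  (J1: bond 2 brought effort, rest push out)
b3 stroke→I1  (J1 effort already set via bond 2)

b0 stroke at Sf1
b1 stroke at R1
b2 stroke at J1
b3 stroke at I1
b4 stroke at Sf2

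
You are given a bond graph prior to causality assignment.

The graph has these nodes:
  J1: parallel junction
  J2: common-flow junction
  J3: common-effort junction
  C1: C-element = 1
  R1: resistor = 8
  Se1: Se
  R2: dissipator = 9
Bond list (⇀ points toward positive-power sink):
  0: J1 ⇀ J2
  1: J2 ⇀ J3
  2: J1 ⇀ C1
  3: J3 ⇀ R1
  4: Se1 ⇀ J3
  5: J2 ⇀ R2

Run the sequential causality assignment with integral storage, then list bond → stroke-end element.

b4 stroke→J3  (Se1: effort source, stroke at far end)
b1 stroke→J2  (J3: bond 4 brought effort, rest push out)
b3 stroke→R1  (J3: bond 4 brought effort, rest push out)
b2 stroke→J1  (C1: C, integral causality)
b0 stroke→J2  (0-jn J1 has e-setter on 2)
b5 stroke→R2  (J2: last free bond brings flow in)

b0 stroke at J2
b1 stroke at J2
b2 stroke at J1
b3 stroke at R1
b4 stroke at J3
b5 stroke at R2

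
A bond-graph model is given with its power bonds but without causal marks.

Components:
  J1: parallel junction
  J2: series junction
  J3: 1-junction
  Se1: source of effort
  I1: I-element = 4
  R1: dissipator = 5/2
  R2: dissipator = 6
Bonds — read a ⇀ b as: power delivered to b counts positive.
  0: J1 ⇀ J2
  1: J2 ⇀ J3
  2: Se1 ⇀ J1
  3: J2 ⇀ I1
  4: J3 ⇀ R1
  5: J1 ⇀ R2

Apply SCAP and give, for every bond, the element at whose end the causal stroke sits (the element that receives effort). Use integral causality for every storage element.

b2 stroke→J1  (Se1 (Se) sets effort on bond)
b0 stroke→J2  (0-jn J1 has e-setter on 2)
b5 stroke→R2  (J1 effort already set via bond 2)
b3 stroke→I1  (I1: I, integral causality)
b1 stroke→J2  (J2: bond 3 brought flow, rest push out)
b4 stroke→J3  (J3 flow already set via bond 1)

bond 0 →J2
bond 1 →J2
bond 2 →J1
bond 3 →I1
bond 4 →J3
bond 5 →R2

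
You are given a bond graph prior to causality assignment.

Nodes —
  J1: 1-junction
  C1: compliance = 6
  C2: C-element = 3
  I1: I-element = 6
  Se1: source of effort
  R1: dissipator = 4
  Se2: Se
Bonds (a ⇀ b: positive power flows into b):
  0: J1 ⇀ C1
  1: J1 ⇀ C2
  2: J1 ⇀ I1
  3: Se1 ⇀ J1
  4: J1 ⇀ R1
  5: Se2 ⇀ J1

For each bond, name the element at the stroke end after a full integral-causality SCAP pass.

bond 0 stroke→J1
bond 1 stroke→J1
bond 2 stroke→I1
bond 3 stroke→J1
bond 4 stroke→J1
bond 5 stroke→J1

#3 stroke→J1  (Se1 (Se) sets effort on bond)
#5 stroke→J1  (Se2 (Se) sets effort on bond)
#0 stroke→J1  (C1 outputs effort q/C1)
#1 stroke→J1  (prefer integral on C2)
#2 stroke→I1  (prefer integral on I1)
#4 stroke→J1  (1-jn J1 has f-setter on 2)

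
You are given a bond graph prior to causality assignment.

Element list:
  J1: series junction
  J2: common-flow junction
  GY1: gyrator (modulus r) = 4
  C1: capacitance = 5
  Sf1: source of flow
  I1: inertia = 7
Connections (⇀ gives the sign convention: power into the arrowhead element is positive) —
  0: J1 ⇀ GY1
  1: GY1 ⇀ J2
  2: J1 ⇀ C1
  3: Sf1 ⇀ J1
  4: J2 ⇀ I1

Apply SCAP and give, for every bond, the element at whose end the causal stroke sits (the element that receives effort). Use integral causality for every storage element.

b3 stroke→Sf1  (source Sf1 imposes f)
b0 stroke→J1  (common-f at J1 fixed by 3)
b2 stroke→J1  (1-jn J1 has f-setter on 3)
b1 stroke→J2  (GY1: gyrator matches bond 0)
b4 stroke→I1  (J2: last free bond brings flow in)

#0 stroke→J1
#1 stroke→J2
#2 stroke→J1
#3 stroke→Sf1
#4 stroke→I1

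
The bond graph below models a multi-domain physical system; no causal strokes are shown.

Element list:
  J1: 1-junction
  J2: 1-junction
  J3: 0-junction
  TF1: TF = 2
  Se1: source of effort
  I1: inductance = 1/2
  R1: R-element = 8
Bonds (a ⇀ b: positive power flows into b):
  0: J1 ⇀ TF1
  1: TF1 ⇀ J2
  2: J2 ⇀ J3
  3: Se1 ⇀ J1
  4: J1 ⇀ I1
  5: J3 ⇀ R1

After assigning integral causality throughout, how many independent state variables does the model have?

b3 stroke at J1  (Se1 (Se) sets effort on bond)
b4 stroke at I1  (I1 integral (f out))
b0 stroke at J1  (1-jn J1 has f-setter on 4)
b1 stroke at TF1  (TF1: transformer flips bond 0)
b2 stroke at J2  (J2: bond 1 brought flow, rest push out)
b5 stroke at J3  (only one effort-in slot at J3)

1  (I1 all integral)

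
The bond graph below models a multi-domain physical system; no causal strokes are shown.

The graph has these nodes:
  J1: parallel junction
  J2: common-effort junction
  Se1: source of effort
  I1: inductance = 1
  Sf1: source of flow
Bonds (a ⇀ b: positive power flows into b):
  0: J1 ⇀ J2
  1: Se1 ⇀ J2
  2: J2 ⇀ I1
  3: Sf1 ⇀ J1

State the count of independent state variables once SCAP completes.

1  (I1 all integral)

#1 →J2  (Se1 (Se) sets effort on bond)
#3 →Sf1  (Sf1 fixes flow; stroke at Sf1)
#0 →J1  (J1 needs exactly one e-in)
#2 →I1  (J2: bond 1 brought effort, rest push out)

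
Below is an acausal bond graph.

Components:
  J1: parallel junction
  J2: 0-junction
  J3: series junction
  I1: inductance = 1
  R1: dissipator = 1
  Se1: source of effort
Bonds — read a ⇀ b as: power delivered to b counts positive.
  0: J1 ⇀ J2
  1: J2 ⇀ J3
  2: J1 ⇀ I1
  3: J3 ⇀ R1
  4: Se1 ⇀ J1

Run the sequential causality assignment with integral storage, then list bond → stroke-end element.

bond 0 stroke→J2
bond 1 stroke→J3
bond 2 stroke→I1
bond 3 stroke→R1
bond 4 stroke→J1

#4 →J1  (Se1 (Se) sets effort on bond)
#0 →J2  (common-e at J1 fixed by 4)
#2 →I1  (J1 effort already set via bond 4)
#1 →J3  (0-jn J2 has e-setter on 0)
#3 →R1  (J3 needs exactly one f-in)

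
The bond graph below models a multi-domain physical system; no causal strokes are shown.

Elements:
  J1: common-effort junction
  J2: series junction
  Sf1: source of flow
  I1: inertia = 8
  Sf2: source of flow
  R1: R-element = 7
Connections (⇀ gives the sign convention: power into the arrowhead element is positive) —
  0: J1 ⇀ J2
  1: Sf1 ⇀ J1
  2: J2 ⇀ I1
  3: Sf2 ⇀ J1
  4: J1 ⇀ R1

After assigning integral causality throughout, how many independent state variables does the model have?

#1 →Sf1  (Sf1 (Sf) sets flow on bond)
#3 →Sf2  (Sf2 fixes flow; stroke at Sf2)
#2 →I1  (I1: I, integral causality)
#0 →J2  (J2 flow already set via bond 2)
#4 →J1  (J1 needs exactly one e-in)

1  (I1 all integral)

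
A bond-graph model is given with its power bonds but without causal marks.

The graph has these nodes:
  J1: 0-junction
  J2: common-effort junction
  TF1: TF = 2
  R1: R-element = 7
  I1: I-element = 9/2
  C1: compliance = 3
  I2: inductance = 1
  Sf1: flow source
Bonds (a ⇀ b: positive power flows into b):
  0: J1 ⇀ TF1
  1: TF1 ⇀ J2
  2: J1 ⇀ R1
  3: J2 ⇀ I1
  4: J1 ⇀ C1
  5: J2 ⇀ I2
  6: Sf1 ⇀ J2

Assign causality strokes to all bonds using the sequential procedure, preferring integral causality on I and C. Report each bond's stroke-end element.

β0 stroke→TF1
β1 stroke→J2
β2 stroke→R1
β3 stroke→I1
β4 stroke→J1
β5 stroke→I2
β6 stroke→Sf1

b6 stroke at Sf1  (Sf1 (Sf) sets flow on bond)
b3 stroke at I1  (I1: I, integral causality)
b4 stroke at J1  (C1 integral (e out))
b0 stroke at TF1  (common-e at J1 fixed by 4)
b2 stroke at R1  (J1 effort already set via bond 4)
b1 stroke at J2  (TF1: transformer flips bond 0)
b5 stroke at I2  (J2 effort already set via bond 1)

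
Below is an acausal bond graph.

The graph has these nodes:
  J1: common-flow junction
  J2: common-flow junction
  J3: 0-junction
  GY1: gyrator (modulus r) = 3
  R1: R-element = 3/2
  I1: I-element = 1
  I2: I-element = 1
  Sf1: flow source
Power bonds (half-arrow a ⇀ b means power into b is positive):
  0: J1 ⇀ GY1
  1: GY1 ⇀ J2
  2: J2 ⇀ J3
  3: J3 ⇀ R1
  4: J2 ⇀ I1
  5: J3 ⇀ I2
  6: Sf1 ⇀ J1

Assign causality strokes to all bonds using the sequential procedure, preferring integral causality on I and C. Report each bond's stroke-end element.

b0 →J1
b1 →J2
b2 →J2
b3 →J3
b4 →I1
b5 →I2
b6 →Sf1

#6 →Sf1  (Sf1: flow source, stroke at near end)
#0 →J1  (J1: bond 6 brought flow, rest push out)
#1 →J2  (through GY1, causality inverts; strokes same side of GY1)
#4 →I1  (I1 outputs flow p/I1)
#2 →J2  (J2: bond 4 brought flow, rest push out)
#5 →I2  (I2 outputs flow p/I2)
#3 →J3  (only one effort-in slot at J3)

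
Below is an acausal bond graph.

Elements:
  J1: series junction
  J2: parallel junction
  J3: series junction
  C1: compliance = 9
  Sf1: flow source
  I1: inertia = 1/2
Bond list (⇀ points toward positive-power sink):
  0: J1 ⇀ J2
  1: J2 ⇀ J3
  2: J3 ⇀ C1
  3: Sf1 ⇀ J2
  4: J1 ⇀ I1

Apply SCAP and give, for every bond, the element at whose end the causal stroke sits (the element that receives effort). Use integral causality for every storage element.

b0 stroke at J1
b1 stroke at J2
b2 stroke at J3
b3 stroke at Sf1
b4 stroke at I1

#3 |Sf1  (Sf1 (Sf) sets flow on bond)
#2 |J3  (C1: C, integral causality)
#1 |J2  (only one flow-in slot at J3)
#0 |J1  (J2: bond 1 brought effort, rest push out)
#4 |I1  (closing 1-jn rule on J1)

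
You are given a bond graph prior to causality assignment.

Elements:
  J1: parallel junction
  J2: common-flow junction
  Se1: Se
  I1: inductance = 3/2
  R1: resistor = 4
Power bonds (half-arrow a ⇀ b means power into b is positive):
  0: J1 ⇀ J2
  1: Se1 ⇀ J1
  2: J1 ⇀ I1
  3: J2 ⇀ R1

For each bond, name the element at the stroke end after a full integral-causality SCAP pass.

b1 stroke→J1  (source Se1 imposes e)
b0 stroke→J2  (common-e at J1 fixed by 1)
b2 stroke→I1  (J1 effort already set via bond 1)
b3 stroke→R1  (closing 1-jn rule on J2)

#0 stroke→J2
#1 stroke→J1
#2 stroke→I1
#3 stroke→R1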